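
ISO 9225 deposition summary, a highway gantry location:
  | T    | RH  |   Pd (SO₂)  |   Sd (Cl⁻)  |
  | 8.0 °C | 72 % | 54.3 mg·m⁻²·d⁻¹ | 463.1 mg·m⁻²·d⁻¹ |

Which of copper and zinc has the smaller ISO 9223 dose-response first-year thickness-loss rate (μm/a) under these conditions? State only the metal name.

copper

copper: temperature factor f = +0.126·(-2.0) = -0.2520
  SO₂ term: 0.0053·54.3^0.26·exp(0.059·72-0.2520) = 0.8143
  Cl⁻ term: 0.01025·463.1^0.27·exp(0.036·72+0.049·8.0) = 1.063
  r_corr = 0.8143 + 1.063 = 1.877 μm/a
zinc: f(T) = +0.038·(T−10) [T≤10 °C] = -0.0760
  Pd branch = 0.0129·Pd^0.44·e^(0.046·RH+f) = 1.902 μm/a
  Sd branch = 0.0175·Sd^0.57·e^(0.008·RH+0.085·T) = 2.032 μm/a
  r_corr = 1.902 + 2.032 = 3.934 μm/a
Ordering by μm/a: zinc (3.93) > copper (1.88)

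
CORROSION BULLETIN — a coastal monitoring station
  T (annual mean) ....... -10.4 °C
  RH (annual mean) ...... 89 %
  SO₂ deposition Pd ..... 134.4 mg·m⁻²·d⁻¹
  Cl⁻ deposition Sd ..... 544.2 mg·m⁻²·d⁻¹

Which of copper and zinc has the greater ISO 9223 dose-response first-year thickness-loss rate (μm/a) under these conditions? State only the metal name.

zinc

copper: T≤10 °C ⇒ hinge +0.126·(-10.4−10) = -2.5704
  sulphur-dioxide contribution → 0.2766 μm/a
  chloride contribution → 0.8309 μm/a
  ⇒ r_corr(copper) = 1.107 μm/a
zinc: f(T) = +0.038·(T−10) [T≤10 °C] = -0.7752
  sulphur-dioxide contribution → 3.079 μm/a
  chloride contribution → 0.5342 μm/a
  ⇒ r_corr(zinc) = 3.613 μm/a
Ordering by μm/a: zinc (3.61) > copper (1.11)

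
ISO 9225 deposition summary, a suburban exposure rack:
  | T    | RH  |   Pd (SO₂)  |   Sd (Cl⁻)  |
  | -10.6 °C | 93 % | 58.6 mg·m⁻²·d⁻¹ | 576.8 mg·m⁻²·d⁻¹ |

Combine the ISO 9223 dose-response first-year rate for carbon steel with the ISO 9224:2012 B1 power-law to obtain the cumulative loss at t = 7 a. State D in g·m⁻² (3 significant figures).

carbon steel: T≤10 °C ⇒ hinge +0.150·(-10.6−10) = -3.0900
  SO₂ term: 1.77·58.6^0.52·exp(0.02·93-3.0900) = 4.296
  Sd branch = 0.102·Sd^0.62·e^(0.033·RH+0.04·T) = 73.99 μm/a
  sum: 4.296 + 73.99 → r_corr = 78.28 μm/a
Power-law: D(7) = r_corr · 7^0.523
  D(7) = 78.28 × 7^0.523 = 78.28 × 2.767 = 216.6 μm
  Mass loss = 216.6 μm × 7.85 g/cm³ = 1700 g·m⁻²

D(7) = 1.70e+03 g·m⁻²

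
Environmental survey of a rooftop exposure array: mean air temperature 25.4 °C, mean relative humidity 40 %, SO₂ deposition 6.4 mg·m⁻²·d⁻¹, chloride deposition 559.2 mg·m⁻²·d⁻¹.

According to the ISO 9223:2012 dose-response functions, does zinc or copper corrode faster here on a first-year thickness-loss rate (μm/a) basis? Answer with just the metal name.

zinc: f(T) = -0.071·(T−10) [T>10 °C] = -1.0934
  SO₂ term: 0.0129·6.4^0.44·exp(0.046·40-1.0934) = 0.0616
  Sd branch = 0.0175·Sd^0.57·e^(0.008·RH+0.085·T) = 7.687 μm/a
  sum: 0.0616 + 7.687 → r_corr = 7.749 μm/a
copper: temperature factor f = -0.080·(15.4) = -1.2320
  Pd branch = 0.0053·Pd^0.26·e^(0.059·RH+f) = 0.02653 μm/a
  Cl⁻ term: 0.01025·559.2^0.27·exp(0.036·40+0.049·25.4) = 0.8288
  sum: 0.02653 + 0.8288 → r_corr = 0.8554 μm/a
Ordering by μm/a: zinc (7.75) > copper (0.855)

zinc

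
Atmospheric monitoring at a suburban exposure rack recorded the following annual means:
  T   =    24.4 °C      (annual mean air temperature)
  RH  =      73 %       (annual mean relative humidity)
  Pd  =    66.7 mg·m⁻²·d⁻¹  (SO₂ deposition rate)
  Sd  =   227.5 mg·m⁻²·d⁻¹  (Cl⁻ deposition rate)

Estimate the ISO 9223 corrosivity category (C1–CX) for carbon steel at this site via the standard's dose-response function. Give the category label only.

C5

carbon steel: f(T) = -0.054·(T−10) [T>10 °C] = -0.7776
  SO₂ term: 1.77·66.7^0.52·exp(0.02·73-0.7776) = 31.11
  Sd branch = 0.102·Sd^0.62·e^(0.033·RH+0.04·T) = 87.1 μm/a
  sum: 31.11 + 87.1 → r_corr = 118.2 μm/a
Category bounds: 80…200 μm/a bracket r_corr ⇒ C5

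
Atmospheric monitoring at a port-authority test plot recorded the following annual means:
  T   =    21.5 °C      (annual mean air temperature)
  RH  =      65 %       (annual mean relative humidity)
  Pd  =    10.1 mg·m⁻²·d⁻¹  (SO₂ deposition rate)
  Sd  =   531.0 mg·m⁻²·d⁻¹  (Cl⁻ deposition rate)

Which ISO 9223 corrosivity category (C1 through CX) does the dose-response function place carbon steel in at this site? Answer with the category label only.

C5

carbon steel: f(T) = -0.054·(T−10) [T>10 °C] = -0.6210
  sulphur-dioxide contribution → 11.62 μm/a
  chloride contribution → 100.7 μm/a
  ⇒ r_corr(carbon steel) = 112.4 μm/a
ISO 9223 Table 2 (carbon steel): 80 < 112 ≤ 200 μm/a ⇒ C5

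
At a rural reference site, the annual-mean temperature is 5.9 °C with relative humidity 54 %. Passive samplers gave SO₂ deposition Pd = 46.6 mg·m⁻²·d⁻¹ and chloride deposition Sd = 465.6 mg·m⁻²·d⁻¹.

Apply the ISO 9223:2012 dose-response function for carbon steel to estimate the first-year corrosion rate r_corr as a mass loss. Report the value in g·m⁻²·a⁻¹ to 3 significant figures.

r_corr = 435 g·m⁻²·a⁻¹

carbon steel: temperature factor f = +0.150·(-4.1) = -0.6150
  sulphur-dioxide contribution → 20.77 μm/a
  chloride contribution → 34.61 μm/a
  total first-year rate 55.38 μm/a
Convert to mass loss: 55.38 μm/a × 7.85 g/cm³ = 434.7 g·m⁻²·a⁻¹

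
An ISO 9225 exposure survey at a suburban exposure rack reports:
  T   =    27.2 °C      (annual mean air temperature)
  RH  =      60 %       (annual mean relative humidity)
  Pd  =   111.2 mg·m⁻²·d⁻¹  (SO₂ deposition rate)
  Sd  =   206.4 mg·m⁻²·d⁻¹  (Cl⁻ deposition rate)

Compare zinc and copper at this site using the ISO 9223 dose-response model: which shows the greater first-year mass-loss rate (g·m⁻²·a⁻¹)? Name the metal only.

zinc: T>10 °C ⇒ hinge -0.071·(27.2−10) = -1.2212
  SO₂ term: 0.0129·111.2^0.44·exp(0.046·60-1.2212) = 0.4777
  Cl⁻ term: 0.0175·206.4^0.57·exp(0.008·60+0.085·27.2) = 5.956
  r_corr = 0.4777 + 5.956 = 6.434 μm/a
  mass loss = 6.434 μm/a × 7.14 g/cm³ = 45.94 g·m⁻²·a⁻¹
copper: f(T) = -0.080·(T−10) [T>10 °C] = -1.3760
  Pd branch = 0.0053·Pd^0.26·e^(0.059·RH+f) = 0.1571 μm/a
  Sd branch = 0.01025·Sd^0.27·e^(0.036·RH+0.049·T) = 1.421 μm/a
  sum: 0.1571 + 1.421 → r_corr = 1.578 μm/a
  mass loss = 1.578 μm/a × 8.96 g/cm³ = 14.14 g·m⁻²·a⁻¹
Ordering by g·m⁻²·a⁻¹: zinc (45.9) > copper (14.1)

zinc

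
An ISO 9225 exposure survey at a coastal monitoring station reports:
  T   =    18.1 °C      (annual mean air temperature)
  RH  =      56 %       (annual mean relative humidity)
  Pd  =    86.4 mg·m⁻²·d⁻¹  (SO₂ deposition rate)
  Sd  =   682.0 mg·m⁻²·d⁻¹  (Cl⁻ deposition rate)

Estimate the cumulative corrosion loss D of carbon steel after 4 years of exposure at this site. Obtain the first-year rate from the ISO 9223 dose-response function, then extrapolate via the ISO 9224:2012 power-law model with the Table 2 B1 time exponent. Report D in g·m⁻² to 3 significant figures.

carbon steel: temperature factor f = -0.054·(8.1) = -0.4374
  SO₂ term: 1.77·86.4^0.52·exp(0.02·56-0.4374) = 35.6
  Sd branch = 0.102·Sd^0.62·e^(0.033·RH+0.04·T) = 76.3 μm/a
  r_corr = 35.6 + 76.3 = 111.9 μm/a
Long-term exponent b (ISO 9224 Table 2, B1) = 0.523
  D(4) = 111.9 × 4^0.523 = 111.9 × 2.065 = 231.1 μm
  Mass loss = 231.1 μm × 7.85 g/cm³ = 1814 g·m⁻²

D(4) = 1.81e+03 g·m⁻²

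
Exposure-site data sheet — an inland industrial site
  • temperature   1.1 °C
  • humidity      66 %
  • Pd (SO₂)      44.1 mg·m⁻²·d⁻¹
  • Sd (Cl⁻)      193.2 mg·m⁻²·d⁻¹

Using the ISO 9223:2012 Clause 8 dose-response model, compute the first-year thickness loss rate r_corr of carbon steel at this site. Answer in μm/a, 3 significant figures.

carbon steel: f(T) = +0.150·(T−10) [T≤10 °C] = -1.3350
  SO₂ term: 1.77·44.1^0.52·exp(0.02·66-1.3350) = 12.49
  Sd branch = 0.102·Sd^0.62·e^(0.033·RH+0.04·T) = 24.6 μm/a
  sum: 12.49 + 24.6 → r_corr = 37.09 μm/a

r_corr = 37.1 μm/a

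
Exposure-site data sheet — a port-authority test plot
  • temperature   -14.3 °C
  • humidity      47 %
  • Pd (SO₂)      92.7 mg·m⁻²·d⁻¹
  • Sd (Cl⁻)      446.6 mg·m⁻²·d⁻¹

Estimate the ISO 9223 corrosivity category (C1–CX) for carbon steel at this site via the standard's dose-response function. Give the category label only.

C2

carbon steel: T≤10 °C ⇒ hinge +0.150·(-14.3−10) = -3.6450
  sulphur-dioxide contribution → 1.248 μm/a
  chloride contribution → 11.93 μm/a
  ⇒ r_corr(carbon steel) = 13.18 μm/a
ISO 9223 Table 2 (carbon steel): 1.3 < 13.2 ≤ 25 μm/a ⇒ C2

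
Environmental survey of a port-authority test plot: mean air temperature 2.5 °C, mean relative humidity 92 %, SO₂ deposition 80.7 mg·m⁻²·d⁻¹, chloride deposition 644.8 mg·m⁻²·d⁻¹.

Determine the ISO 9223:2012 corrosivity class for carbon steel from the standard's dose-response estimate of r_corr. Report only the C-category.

C5

carbon steel: T≤10 °C ⇒ hinge +0.150·(2.5−10) = -1.1250
  Pd branch = 1.77·Pd^0.52·e^(0.02·RH+f) = 35.49 μm/a
  Sd branch = 0.102·Sd^0.62·e^(0.033·RH+0.04·T) = 129.5 μm/a
  r_corr = 35.49 + 129.5 = 165 μm/a
Category bounds: 80…200 μm/a bracket r_corr ⇒ C5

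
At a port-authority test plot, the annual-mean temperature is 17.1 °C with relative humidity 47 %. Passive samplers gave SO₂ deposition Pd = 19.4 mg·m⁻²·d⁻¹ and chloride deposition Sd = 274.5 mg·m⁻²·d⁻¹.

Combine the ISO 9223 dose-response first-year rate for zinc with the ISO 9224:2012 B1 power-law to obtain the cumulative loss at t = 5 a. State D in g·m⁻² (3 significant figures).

D(5) = 77.3 g·m⁻²

zinc: f(T) = -0.071·(T−10) [T>10 °C] = -0.5041
  Pd branch = 0.0129·Pd^0.44·e^(0.046·RH+f) = 0.2496 μm/a
  Cl⁻ term: 0.0175·274.5^0.57·exp(0.008·47+0.085·17.1) = 2.676
  r_corr = 0.2496 + 2.676 = 2.926 μm/a
ISO 9224: D(t) = r_corr · t^b with b = 0.813 (zinc, B1)
  D(5) = 2.926 × 5^0.813 = 2.926 × 3.701 = 10.83 μm
  Mass loss = 10.83 μm × 7.14 g/cm³ = 77.31 g·m⁻²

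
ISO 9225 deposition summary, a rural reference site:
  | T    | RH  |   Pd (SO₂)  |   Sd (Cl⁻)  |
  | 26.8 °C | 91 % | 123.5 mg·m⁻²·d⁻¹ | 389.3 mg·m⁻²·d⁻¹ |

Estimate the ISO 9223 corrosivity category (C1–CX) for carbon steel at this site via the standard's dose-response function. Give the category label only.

carbon steel: temperature factor f = -0.054·(16.8) = -0.9072
  SO₂ term: 1.77·123.5^0.52·exp(0.02·91-0.9072) = 53.96
  Sd branch = 0.102·Sd^0.62·e^(0.033·RH+0.04·T) = 242.3 μm/a
  r_corr = 53.96 + 242.3 = 296.2 μm/a
ISO 9223 Table 2 (carbon steel): 200 < 296 ≤ 700 μm/a ⇒ CX

CX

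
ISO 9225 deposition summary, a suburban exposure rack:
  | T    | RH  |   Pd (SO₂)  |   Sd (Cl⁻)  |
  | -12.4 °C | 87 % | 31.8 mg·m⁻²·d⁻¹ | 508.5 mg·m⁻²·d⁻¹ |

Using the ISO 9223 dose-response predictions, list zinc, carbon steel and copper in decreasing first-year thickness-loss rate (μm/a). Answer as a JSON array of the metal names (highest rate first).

["carbon steel", "zinc", "copper"]

zinc: f(T) = +0.038·(T−10) [T≤10 °C] = -0.8512
  SO₂ term: 0.0129·31.8^0.44·exp(0.046·87-0.8512) = 1.38
  Sd branch = 0.0175·Sd^0.57·e^(0.008·RH+0.085·T) = 0.4267 μm/a
  sum: 1.38 + 0.4267 → r_corr = 1.807 μm/a
carbon steel: temperature factor f = +0.150·(-22.4) = -3.3600
  Pd branch = 1.77·Pd^0.52·e^(0.02·RH+f) = 2.117 μm/a
  Sd branch = 0.102·Sd^0.62·e^(0.033·RH+0.04·T) = 52.23 μm/a
  r_corr = 2.117 + 52.23 = 54.35 μm/a
copper: T≤10 °C ⇒ hinge +0.126·(-12.4−10) = -2.8224
  SO₂ term: 0.0053·31.8^0.26·exp(0.059·87-2.8224) = 0.1313
  Sd branch = 0.01025·Sd^0.27·e^(0.036·RH+0.049·T) = 0.6883 μm/a
  r_corr = 0.1313 + 0.6883 = 0.8196 μm/a
Ordering by μm/a: carbon steel (54.4) > zinc (1.81) > copper (0.82)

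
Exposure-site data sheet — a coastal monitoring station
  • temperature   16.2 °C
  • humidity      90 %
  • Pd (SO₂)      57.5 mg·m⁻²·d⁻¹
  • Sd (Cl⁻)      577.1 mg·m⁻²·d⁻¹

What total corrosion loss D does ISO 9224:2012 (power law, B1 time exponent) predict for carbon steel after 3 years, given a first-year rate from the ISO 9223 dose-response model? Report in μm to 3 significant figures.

D(3) = 460 μm

carbon steel: f(T) = -0.054·(T−10) [T>10 °C] = -0.3348
  sulphur-dioxide contribution → 63 μm/a
  chloride contribution → 195.8 μm/a
  total first-year rate 258.8 μm/a
Long-term exponent b (ISO 9224 Table 2, B1) = 0.523
  D(3) = 258.8 × 3^0.523 = 258.8 × 1.776 = 459.8 μm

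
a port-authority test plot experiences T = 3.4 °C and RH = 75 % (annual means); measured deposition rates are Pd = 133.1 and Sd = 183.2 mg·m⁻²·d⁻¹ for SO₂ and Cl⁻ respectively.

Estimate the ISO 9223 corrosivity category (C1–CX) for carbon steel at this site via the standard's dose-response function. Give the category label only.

C4

carbon steel: temperature factor f = +0.150·(-6.6) = -0.9900
  SO₂ term: 1.77·133.1^0.52·exp(0.02·75-0.9900) = 37.5
  Cl⁻ term: 0.102·183.2^0.62·exp(0.033·75+0.04·3.4) = 35.12
  r_corr = 37.5 + 35.12 = 72.62 μm/a
72.6 μm/a falls in (50, 80] for carbon steel → category C4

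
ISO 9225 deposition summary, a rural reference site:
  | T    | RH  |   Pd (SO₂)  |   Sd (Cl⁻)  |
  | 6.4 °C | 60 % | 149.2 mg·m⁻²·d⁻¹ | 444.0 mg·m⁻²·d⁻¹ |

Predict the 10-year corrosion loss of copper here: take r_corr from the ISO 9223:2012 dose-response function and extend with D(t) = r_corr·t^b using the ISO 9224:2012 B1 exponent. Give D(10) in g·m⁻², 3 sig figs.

copper: temperature factor f = +0.126·(-3.6) = -0.4536
  SO₂ term: 0.0053·149.2^0.26·exp(0.059·60-0.4536) = 0.4264
  Cl⁻ term: 0.01025·444.0^0.27·exp(0.036·60+0.049·6.4) = 0.6306
  sum: 0.4264 + 0.6306 → r_corr = 1.057 μm/a
Long-term exponent b (ISO 9224 Table 2, B1) = 0.667
  D(10) = 1.057 × 10^0.667 = 1.057 × 4.645 = 4.91 μm
  Mass loss = 4.91 μm × 8.96 g/cm³ = 44 g·m⁻²

D(10) = 44.0 g·m⁻²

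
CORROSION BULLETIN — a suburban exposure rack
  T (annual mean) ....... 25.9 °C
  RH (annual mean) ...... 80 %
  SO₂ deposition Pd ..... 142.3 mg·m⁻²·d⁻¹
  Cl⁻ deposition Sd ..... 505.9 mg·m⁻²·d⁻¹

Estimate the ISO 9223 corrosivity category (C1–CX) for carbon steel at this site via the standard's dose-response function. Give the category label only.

carbon steel: temperature factor f = -0.054·(15.9) = -0.8586
  Pd branch = 1.77·Pd^0.52·e^(0.02·RH+f) = 48.94 μm/a
  Sd branch = 0.102·Sd^0.62·e^(0.033·RH+0.04·T) = 191.2 μm/a
  r_corr = 48.94 + 191.2 = 240.2 μm/a
240 μm/a falls in (200, 700] for carbon steel → category CX

CX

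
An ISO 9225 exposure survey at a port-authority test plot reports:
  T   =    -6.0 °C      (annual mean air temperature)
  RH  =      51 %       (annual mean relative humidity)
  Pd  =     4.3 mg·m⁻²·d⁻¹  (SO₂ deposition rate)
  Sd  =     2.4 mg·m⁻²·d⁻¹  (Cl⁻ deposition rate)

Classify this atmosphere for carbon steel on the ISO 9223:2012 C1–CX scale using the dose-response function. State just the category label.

C2

carbon steel: temperature factor f = +0.150·(-16.0) = -2.4000
  Pd branch = 1.77·Pd^0.52·e^(0.02·RH+f) = 0.9507 μm/a
  Sd branch = 0.102·Sd^0.62·e^(0.033·RH+0.04·T) = 0.7431 μm/a
  sum: 0.9507 + 0.7431 → r_corr = 1.694 μm/a
Category bounds: 1.3…25 μm/a bracket r_corr ⇒ C2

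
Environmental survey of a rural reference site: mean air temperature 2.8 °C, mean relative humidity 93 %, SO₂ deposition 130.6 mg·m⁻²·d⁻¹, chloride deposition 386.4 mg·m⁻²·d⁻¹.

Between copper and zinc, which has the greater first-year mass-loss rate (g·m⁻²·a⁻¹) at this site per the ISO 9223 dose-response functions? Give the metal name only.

zinc

copper: T≤10 °C ⇒ hinge +0.126·(2.8−10) = -0.9072
  Pd branch = 0.0053·Pd^0.26·e^(0.059·RH+f) = 1.834 μm/a
  Sd branch = 0.01025·Sd^0.27·e^(0.036·RH+0.049·T) = 1.67 μm/a
  sum: 1.834 + 1.67 → r_corr = 3.504 μm/a
  mass loss = 3.504 μm/a × 8.96 g/cm³ = 31.4 g·m⁻²·a⁻¹
zinc: T≤10 °C ⇒ hinge +0.038·(2.8−10) = -0.2736
  Pd branch = 0.0129·Pd^0.44·e^(0.046·RH+f) = 6.035 μm/a
  Sd branch = 0.0175·Sd^0.57·e^(0.008·RH+0.085·T) = 1.394 μm/a
  r_corr = 6.035 + 1.394 = 7.429 μm/a
  mass loss = 7.429 μm/a × 7.14 g/cm³ = 53.04 g·m⁻²·a⁻¹
Ordering by g·m⁻²·a⁻¹: zinc (53) > copper (31.4)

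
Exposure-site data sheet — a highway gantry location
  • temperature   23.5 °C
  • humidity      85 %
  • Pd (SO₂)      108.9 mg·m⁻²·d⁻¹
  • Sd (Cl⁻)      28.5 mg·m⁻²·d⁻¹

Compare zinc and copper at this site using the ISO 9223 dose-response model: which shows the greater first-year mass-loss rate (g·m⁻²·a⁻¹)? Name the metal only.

zinc

zinc: T>10 °C ⇒ hinge -0.071·(23.5−10) = -0.9585
  sulphur-dioxide contribution → 1.944 μm/a
  chloride contribution → 1.718 μm/a
  ⇒ r_corr(zinc) = 3.662 μm/a
  mass loss = 3.662 μm/a × 7.14 g/cm³ = 26.15 g·m⁻²·a⁻¹
copper: f(T) = -0.080·(T−10) [T>10 °C] = -1.0800
  sulphur-dioxide contribution → 0.918 μm/a
  chloride contribution → 1.708 μm/a
  ⇒ r_corr(copper) = 2.626 μm/a
  mass loss = 2.626 μm/a × 8.96 g/cm³ = 23.53 g·m⁻²·a⁻¹
Ordering by g·m⁻²·a⁻¹: zinc (26.1) > copper (23.5)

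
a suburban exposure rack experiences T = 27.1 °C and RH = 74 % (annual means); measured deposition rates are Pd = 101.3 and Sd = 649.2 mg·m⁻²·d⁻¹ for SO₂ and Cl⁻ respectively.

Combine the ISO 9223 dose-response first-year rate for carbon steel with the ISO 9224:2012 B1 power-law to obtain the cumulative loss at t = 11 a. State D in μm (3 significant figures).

D(11) = 793 μm

carbon steel: T>10 °C ⇒ hinge -0.054·(27.1−10) = -0.9234
  Pd branch = 1.77·Pd^0.52·e^(0.02·RH+f) = 34.09 μm/a
  Cl⁻ term: 0.102·649.2^0.62·exp(0.033·74+0.04·27.1) = 192.1
  sum: 34.09 + 192.1 → r_corr = 226.2 μm/a
Power-law: D(11) = r_corr · 11^0.523
  D(11) = 226.2 × 11^0.523 = 226.2 × 3.505 = 792.8 μm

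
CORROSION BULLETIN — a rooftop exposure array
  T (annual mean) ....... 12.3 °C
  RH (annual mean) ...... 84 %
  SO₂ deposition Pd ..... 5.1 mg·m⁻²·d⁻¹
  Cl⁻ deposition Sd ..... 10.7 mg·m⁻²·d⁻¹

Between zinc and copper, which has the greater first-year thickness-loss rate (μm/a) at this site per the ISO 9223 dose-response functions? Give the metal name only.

zinc: f(T) = -0.071·(T−10) [T>10 °C] = -0.1633
  SO₂ term: 0.0129·5.1^0.44·exp(0.046·84-0.1633) = 1.069
  Cl⁻ term: 0.0175·10.7^0.57·exp(0.008·84+0.085·12.3) = 0.3764
  sum: 1.069 + 0.3764 → r_corr = 1.446 μm/a
copper: temperature factor f = -0.080·(2.3) = -0.1840
  Pd branch = 0.0053·Pd^0.26·e^(0.059·RH+f) = 0.9565 μm/a
  Sd branch = 0.01025·Sd^0.27·e^(0.036·RH+0.049·T) = 0.7307 μm/a
  sum: 0.9565 + 0.7307 → r_corr = 1.687 μm/a
Ordering by μm/a: copper (1.69) > zinc (1.45)

copper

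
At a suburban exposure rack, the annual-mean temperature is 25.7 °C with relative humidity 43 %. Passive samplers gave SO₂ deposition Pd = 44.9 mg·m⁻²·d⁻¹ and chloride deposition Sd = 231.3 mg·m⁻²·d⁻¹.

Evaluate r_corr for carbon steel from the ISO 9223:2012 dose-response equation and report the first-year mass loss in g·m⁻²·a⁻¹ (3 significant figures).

carbon steel: T>10 °C ⇒ hinge -0.054·(25.7−10) = -0.8478
  Pd branch = 1.77·Pd^0.52·e^(0.02·RH+f) = 12.96 μm/a
  Cl⁻ term: 0.102·231.3^0.62·exp(0.033·43+0.04·25.7) = 34.44
  r_corr = 12.96 + 34.44 = 47.4 μm/a
Convert to mass loss: 47.4 μm/a × 7.85 g/cm³ = 372.1 g·m⁻²·a⁻¹

r_corr = 372 g·m⁻²·a⁻¹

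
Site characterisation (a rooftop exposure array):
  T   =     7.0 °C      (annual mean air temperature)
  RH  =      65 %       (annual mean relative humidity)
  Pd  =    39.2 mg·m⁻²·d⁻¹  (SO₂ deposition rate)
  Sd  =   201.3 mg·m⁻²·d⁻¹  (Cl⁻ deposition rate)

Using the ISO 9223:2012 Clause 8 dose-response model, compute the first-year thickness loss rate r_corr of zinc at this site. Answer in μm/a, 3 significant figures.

r_corr = 2.25 μm/a

zinc: T≤10 °C ⇒ hinge +0.038·(7.0−10) = -0.1140
  sulphur-dioxide contribution → 1.15 μm/a
  chloride contribution → 1.098 μm/a
  total first-year rate 2.248 μm/a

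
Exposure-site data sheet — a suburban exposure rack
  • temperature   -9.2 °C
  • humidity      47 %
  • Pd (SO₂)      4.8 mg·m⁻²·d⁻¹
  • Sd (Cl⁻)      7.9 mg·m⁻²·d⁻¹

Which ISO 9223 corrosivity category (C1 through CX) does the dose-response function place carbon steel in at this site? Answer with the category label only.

C2

carbon steel: temperature factor f = +0.150·(-19.2) = -2.8800
  Pd branch = 1.77·Pd^0.52·e^(0.02·RH+f) = 0.575 μm/a
  Sd branch = 0.102·Sd^0.62·e^(0.033·RH+0.04·T) = 1.199 μm/a
  sum: 0.575 + 1.199 → r_corr = 1.774 μm/a
ISO 9223 Table 2 (carbon steel): 1.3 < 1.77 ≤ 25 μm/a ⇒ C2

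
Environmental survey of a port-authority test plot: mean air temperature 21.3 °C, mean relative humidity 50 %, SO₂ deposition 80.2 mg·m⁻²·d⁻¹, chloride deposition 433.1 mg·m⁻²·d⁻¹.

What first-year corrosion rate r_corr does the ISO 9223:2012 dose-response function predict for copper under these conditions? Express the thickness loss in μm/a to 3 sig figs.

r_corr = 1.04 μm/a

copper: T>10 °C ⇒ hinge -0.080·(21.3−10) = -0.9040
  SO₂ term: 0.0053·80.2^0.26·exp(0.059·50-0.9040) = 0.1282
  Sd branch = 0.01025·Sd^0.27·e^(0.036·RH+0.049·T) = 0.907 μm/a
  sum: 0.1282 + 0.907 → r_corr = 1.035 μm/a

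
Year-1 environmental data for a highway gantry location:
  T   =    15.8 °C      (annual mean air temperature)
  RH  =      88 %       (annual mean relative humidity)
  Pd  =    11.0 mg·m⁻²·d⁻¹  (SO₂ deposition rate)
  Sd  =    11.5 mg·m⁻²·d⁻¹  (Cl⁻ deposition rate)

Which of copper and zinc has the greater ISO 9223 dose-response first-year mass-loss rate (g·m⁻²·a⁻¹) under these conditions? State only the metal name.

copper

copper: f(T) = -0.080·(T−10) [T>10 °C] = -0.4640
  SO₂ term: 0.0053·11.0^0.26·exp(0.059·88-0.4640) = 1.118
  Sd branch = 0.01025·Sd^0.27·e^(0.036·RH+0.049·T) = 1.021 μm/a
  r_corr = 1.118 + 1.021 = 2.139 μm/a
  mass loss = 2.139 μm/a × 8.96 g/cm³ = 19.17 g·m⁻²·a⁻¹
zinc: f(T) = -0.071·(T−10) [T>10 °C] = -0.4118
  SO₂ term: 0.0129·11.0^0.44·exp(0.046·88-0.4118) = 1.406
  Sd branch = 0.0175·Sd^0.57·e^(0.008·RH+0.085·T) = 0.5453 μm/a
  sum: 1.406 + 0.5453 → r_corr = 1.951 μm/a
  mass loss = 1.951 μm/a × 7.14 g/cm³ = 13.93 g·m⁻²·a⁻¹
Ordering by g·m⁻²·a⁻¹: copper (19.2) > zinc (13.9)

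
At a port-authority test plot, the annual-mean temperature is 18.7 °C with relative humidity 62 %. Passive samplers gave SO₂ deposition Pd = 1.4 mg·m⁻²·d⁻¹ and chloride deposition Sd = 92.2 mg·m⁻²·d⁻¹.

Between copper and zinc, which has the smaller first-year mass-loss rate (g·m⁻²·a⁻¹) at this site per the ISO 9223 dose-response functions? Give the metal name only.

copper

copper: T>10 °C ⇒ hinge -0.080·(18.7−10) = -0.6960
  sulphur-dioxide contribution → 0.1119 μm/a
  chloride contribution → 0.81 μm/a
  ⇒ r_corr(copper) = 0.9219 μm/a
  mass loss = 0.9219 μm/a × 8.96 g/cm³ = 8.26 g·m⁻²·a⁻¹
zinc: f(T) = -0.071·(T−10) [T>10 °C] = -0.6177
  sulphur-dioxide contribution → 0.1397 μm/a
  chloride contribution → 1.856 μm/a
  total first-year rate 1.996 μm/a
  mass loss = 1.996 μm/a × 7.14 g/cm³ = 14.25 g·m⁻²·a⁻¹
Ordering by g·m⁻²·a⁻¹: zinc (14.3) > copper (8.26)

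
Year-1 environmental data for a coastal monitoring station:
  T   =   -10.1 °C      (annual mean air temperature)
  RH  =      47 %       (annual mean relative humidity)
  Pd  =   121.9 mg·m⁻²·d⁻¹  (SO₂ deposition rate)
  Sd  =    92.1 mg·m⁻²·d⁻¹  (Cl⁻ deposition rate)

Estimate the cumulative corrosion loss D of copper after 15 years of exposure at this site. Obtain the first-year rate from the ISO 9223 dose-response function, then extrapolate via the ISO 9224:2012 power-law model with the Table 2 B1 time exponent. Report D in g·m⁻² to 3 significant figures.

copper: temperature factor f = +0.126·(-20.1) = -2.5326
  sulphur-dioxide contribution → 0.0235 μm/a
  chloride contribution → 0.1151 μm/a
  total first-year rate 0.1386 μm/a
Power-law: D(15) = r_corr · 15^0.667
  D(15) = 0.1386 × 15^0.667 = 0.1386 × 6.088 = 0.8436 μm
  Mass loss = 0.8436 μm × 8.96 g/cm³ = 7.558 g·m⁻²

D(15) = 7.56 g·m⁻²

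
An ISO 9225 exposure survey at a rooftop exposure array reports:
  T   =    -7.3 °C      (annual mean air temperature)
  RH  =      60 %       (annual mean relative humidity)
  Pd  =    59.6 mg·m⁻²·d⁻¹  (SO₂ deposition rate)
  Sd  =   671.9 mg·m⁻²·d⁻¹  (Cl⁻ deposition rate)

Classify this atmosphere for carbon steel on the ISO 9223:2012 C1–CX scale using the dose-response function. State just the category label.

C3

carbon steel: f(T) = +0.150·(T−10) [T≤10 °C] = -2.5950
  Pd branch = 1.77·Pd^0.52·e^(0.02·RH+f) = 3.675 μm/a
  Cl⁻ term: 0.102·671.9^0.62·exp(0.033·60+0.04·-7.3) = 31.23
  sum: 3.675 + 31.23 → r_corr = 34.91 μm/a
34.9 μm/a falls in (25, 50] for carbon steel → category C3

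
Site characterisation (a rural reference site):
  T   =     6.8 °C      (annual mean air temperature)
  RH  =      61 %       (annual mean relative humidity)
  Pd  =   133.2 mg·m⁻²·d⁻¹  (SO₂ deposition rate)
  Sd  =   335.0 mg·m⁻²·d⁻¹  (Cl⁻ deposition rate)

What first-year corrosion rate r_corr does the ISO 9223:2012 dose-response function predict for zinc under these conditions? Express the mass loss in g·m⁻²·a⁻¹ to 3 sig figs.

r_corr = 21.6 g·m⁻²·a⁻¹

zinc: T≤10 °C ⇒ hinge +0.038·(6.8−10) = -0.1216
  sulphur-dioxide contribution → 1.626 μm/a
  chloride contribution → 1.397 μm/a
  total first-year rate 3.024 μm/a
Convert to mass loss: 3.024 μm/a × 7.14 g/cm³ = 21.59 g·m⁻²·a⁻¹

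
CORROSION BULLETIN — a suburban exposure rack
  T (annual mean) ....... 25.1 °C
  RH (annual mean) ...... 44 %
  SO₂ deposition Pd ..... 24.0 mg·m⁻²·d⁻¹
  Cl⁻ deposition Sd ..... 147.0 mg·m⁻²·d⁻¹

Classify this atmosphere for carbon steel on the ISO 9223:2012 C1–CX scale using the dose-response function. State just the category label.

C3

carbon steel: f(T) = -0.054·(T−10) [T>10 °C] = -0.8154
  sulphur-dioxide contribution → 9.857 μm/a
  chloride contribution → 26.24 μm/a
  total first-year rate 36.1 μm/a
Category bounds: 25…50 μm/a bracket r_corr ⇒ C3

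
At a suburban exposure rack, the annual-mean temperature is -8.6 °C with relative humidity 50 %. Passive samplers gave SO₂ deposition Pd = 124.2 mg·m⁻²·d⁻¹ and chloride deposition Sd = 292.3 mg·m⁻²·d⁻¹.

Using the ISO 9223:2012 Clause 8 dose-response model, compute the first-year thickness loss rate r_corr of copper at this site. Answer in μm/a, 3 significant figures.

r_corr = 0.223 μm/a

copper: f(T) = +0.126·(T−10) [T≤10 °C] = -2.3436
  Pd branch = 0.0053·Pd^0.26·e^(0.059·RH+f) = 0.03405 μm/a
  Cl⁻ term: 0.01025·292.3^0.27·exp(0.036·50+0.049·-8.6) = 0.1885
  r_corr = 0.03405 + 0.1885 = 0.2225 μm/a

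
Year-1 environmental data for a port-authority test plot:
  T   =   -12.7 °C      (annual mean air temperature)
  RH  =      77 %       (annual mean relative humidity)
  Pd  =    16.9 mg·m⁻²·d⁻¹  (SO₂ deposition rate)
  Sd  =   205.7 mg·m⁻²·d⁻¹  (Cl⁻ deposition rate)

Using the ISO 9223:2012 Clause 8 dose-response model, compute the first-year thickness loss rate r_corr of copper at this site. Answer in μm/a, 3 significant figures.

copper: T≤10 °C ⇒ hinge +0.126·(-12.7−10) = -2.8602
  sulphur-dioxide contribution → 0.05948 μm/a
  chloride contribution → 0.3706 μm/a
  total first-year rate 0.4301 μm/a

r_corr = 0.430 μm/a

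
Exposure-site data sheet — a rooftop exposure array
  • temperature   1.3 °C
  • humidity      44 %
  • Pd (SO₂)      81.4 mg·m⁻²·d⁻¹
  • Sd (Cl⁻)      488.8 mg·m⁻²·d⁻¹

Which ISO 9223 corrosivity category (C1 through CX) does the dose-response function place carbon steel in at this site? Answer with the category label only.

C3

carbon steel: T≤10 °C ⇒ hinge +0.150·(1.3−10) = -1.3050
  SO₂ term: 1.77·81.4^0.52·exp(0.02·44-1.3050) = 11.4
  Cl⁻ term: 0.102·488.8^0.62·exp(0.033·44+0.04·1.3) = 21.33
  r_corr = 11.4 + 21.33 = 32.73 μm/a
Category bounds: 25…50 μm/a bracket r_corr ⇒ C3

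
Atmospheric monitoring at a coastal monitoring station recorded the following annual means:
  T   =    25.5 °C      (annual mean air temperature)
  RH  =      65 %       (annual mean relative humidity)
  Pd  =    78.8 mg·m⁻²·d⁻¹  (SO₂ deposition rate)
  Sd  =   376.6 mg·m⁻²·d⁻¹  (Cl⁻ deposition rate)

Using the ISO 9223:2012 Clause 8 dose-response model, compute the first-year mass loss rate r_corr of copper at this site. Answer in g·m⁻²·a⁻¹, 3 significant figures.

r_corr = 18.5 g·m⁻²·a⁻¹

copper: f(T) = -0.080·(T−10) [T>10 °C] = -1.2400
  sulphur-dioxide contribution → 0.221 μm/a
  chloride contribution → 1.841 μm/a
  ⇒ r_corr(copper) = 2.062 μm/a
Convert to mass loss: 2.062 μm/a × 8.96 g/cm³ = 18.48 g·m⁻²·a⁻¹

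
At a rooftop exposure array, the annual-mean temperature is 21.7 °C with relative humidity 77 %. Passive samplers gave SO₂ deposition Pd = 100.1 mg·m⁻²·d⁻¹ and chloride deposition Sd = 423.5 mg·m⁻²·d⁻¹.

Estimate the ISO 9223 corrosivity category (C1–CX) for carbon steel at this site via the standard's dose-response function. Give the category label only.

carbon steel: T>10 °C ⇒ hinge -0.054·(21.7−10) = -0.6318
  Pd branch = 1.77·Pd^0.52·e^(0.02·RH+f) = 48.15 μm/a
  Sd branch = 0.102·Sd^0.62·e^(0.033·RH+0.04·T) = 131.1 μm/a
  sum: 48.15 + 131.1 → r_corr = 179.3 μm/a
179 μm/a falls in (80, 200] for carbon steel → category C5

C5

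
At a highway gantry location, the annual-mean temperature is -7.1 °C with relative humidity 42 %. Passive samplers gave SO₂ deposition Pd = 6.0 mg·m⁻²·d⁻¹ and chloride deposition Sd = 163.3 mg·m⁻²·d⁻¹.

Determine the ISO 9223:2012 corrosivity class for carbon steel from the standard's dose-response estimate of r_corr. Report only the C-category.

C2

carbon steel: f(T) = +0.150·(T−10) [T≤10 °C] = -2.5650
  sulphur-dioxide contribution → 0.8007 μm/a
  chloride contribution → 7.232 μm/a
  ⇒ r_corr(carbon steel) = 8.032 μm/a
Category bounds: 1.3…25 μm/a bracket r_corr ⇒ C2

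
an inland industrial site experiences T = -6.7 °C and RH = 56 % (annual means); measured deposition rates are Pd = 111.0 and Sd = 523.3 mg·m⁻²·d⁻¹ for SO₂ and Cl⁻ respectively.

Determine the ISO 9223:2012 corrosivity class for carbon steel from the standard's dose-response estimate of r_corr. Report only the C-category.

C3

carbon steel: f(T) = +0.150·(T−10) [T≤10 °C] = -2.5050
  SO₂ term: 1.77·111.0^0.52·exp(0.02·56-2.5050) = 5.129
  Sd branch = 0.102·Sd^0.62·e^(0.033·RH+0.04·T) = 24.01 μm/a
  r_corr = 5.129 + 24.01 = 29.14 μm/a
Category bounds: 25…50 μm/a bracket r_corr ⇒ C3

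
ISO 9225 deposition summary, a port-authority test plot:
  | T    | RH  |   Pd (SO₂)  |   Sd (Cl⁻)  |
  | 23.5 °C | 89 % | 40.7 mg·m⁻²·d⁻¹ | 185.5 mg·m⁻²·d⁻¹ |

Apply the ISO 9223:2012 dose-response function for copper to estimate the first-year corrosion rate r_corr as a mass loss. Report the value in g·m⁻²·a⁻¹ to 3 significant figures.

r_corr = 37.4 g·m⁻²·a⁻¹

copper: T>10 °C ⇒ hinge -0.080·(23.5−10) = -1.0800
  sulphur-dioxide contribution → 0.8999 μm/a
  chloride contribution → 3.271 μm/a
  total first-year rate 4.171 μm/a
Convert to mass loss: 4.171 μm/a × 8.96 g/cm³ = 37.38 g·m⁻²·a⁻¹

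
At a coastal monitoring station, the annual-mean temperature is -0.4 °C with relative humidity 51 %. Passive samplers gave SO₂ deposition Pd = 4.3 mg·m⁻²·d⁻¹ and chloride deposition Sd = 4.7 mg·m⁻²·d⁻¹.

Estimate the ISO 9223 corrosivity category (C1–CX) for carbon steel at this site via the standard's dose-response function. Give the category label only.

C2

carbon steel: temperature factor f = +0.150·(-10.4) = -1.5600
  SO₂ term: 1.77·4.3^0.52·exp(0.02·51-1.5600) = 2.202
  Cl⁻ term: 0.102·4.7^0.62·exp(0.033·51+0.04·-0.4) = 1.41
  sum: 2.202 + 1.41 → r_corr = 3.612 μm/a
Category bounds: 1.3…25 μm/a bracket r_corr ⇒ C2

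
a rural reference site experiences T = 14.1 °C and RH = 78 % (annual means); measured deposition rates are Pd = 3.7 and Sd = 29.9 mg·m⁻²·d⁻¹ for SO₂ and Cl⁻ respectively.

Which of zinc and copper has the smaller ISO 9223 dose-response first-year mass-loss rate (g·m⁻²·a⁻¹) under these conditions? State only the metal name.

zinc: f(T) = -0.071·(T−10) [T>10 °C] = -0.2911
  SO₂ term: 0.0129·3.7^0.44·exp(0.046·78-0.2911) = 0.62
  Cl⁻ term: 0.0175·29.9^0.57·exp(0.008·78+0.085·14.1) = 0.7511
  r_corr = 0.62 + 0.7511 = 1.371 μm/a
  mass loss = 1.371 μm/a × 7.14 g/cm³ = 9.79 g·m⁻²·a⁻¹
copper: temperature factor f = -0.080·(4.1) = -0.3280
  Pd branch = 0.0053·Pd^0.26·e^(0.059·RH+f) = 0.5348 μm/a
  Cl⁻ term: 0.01025·29.9^0.27·exp(0.036·78+0.049·14.1) = 0.8486
  sum: 0.5348 + 0.8486 → r_corr = 1.383 μm/a
  mass loss = 1.383 μm/a × 8.96 g/cm³ = 12.4 g·m⁻²·a⁻¹
Ordering by g·m⁻²·a⁻¹: copper (12.4) > zinc (9.79)

zinc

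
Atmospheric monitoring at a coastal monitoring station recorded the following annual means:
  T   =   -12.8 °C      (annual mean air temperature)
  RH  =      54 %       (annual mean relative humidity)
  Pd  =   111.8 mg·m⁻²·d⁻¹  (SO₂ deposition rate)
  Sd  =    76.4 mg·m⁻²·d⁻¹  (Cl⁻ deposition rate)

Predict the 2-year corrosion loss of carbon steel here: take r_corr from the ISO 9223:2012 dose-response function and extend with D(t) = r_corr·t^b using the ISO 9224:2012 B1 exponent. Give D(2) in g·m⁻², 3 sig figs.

D(2) = 82.6 g·m⁻²

carbon steel: temperature factor f = +0.150·(-22.8) = -3.4200
  Pd branch = 1.77·Pd^0.52·e^(0.02·RH+f) = 1.981 μm/a
  Sd branch = 0.102·Sd^0.62·e^(0.033·RH+0.04·T) = 5.342 μm/a
  r_corr = 1.981 + 5.342 = 7.323 μm/a
ISO 9224: D(t) = r_corr · t^b with b = 0.523 (carbon steel, B1)
  D(2) = 7.323 × 2^0.523 = 7.323 × 1.437 = 10.52 μm
  Mass loss = 10.52 μm × 7.85 g/cm³ = 82.6 g·m⁻²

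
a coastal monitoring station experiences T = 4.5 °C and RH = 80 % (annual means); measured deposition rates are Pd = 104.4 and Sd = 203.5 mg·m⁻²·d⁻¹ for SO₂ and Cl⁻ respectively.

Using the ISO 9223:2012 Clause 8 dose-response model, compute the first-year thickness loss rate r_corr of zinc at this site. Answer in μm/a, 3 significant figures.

zinc: f(T) = +0.038·(T−10) [T≤10 °C] = -0.2090
  sulphur-dioxide contribution → 3.208 μm/a
  chloride contribution → 1.007 μm/a
  ⇒ r_corr(zinc) = 4.215 μm/a

r_corr = 4.22 μm/a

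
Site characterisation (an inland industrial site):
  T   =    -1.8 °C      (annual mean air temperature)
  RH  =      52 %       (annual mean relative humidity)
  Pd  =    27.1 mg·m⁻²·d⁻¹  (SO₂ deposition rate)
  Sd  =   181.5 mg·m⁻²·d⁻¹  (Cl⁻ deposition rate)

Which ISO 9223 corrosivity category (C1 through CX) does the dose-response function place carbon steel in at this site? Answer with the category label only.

carbon steel: T≤10 °C ⇒ hinge +0.150·(-1.8−10) = -1.7700
  SO₂ term: 1.77·27.1^0.52·exp(0.02·52-1.7700) = 4.743
  Cl⁻ term: 0.102·181.5^0.62·exp(0.033·52+0.04·-1.8) = 13.28
  r_corr = 4.743 + 13.28 = 18.02 μm/a
ISO 9223 Table 2 (carbon steel): 1.3 < 18 ≤ 25 μm/a ⇒ C2

C2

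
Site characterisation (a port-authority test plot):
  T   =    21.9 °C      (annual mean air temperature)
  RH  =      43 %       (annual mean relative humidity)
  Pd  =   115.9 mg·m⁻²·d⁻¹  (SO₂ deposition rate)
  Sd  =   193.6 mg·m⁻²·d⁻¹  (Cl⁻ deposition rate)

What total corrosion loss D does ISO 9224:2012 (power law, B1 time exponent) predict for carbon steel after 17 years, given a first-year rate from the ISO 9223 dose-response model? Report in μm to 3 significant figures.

carbon steel: f(T) = -0.054·(T−10) [T>10 °C] = -0.6426
  sulphur-dioxide contribution → 26.04 μm/a
  chloride contribution → 26.5 μm/a
  ⇒ r_corr(carbon steel) = 52.54 μm/a
ISO 9224: D(t) = r_corr · t^b with b = 0.523 (carbon steel, B1)
  D(17) = 52.54 × 17^0.523 = 52.54 × 4.401 = 231.2 μm

D(17) = 231 μm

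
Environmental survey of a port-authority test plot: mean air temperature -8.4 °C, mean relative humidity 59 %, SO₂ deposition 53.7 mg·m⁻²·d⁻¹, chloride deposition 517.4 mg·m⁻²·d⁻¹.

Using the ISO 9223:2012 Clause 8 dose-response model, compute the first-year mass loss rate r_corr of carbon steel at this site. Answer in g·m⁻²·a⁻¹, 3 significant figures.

r_corr = 216 g·m⁻²·a⁻¹

carbon steel: T≤10 °C ⇒ hinge +0.150·(-8.4−10) = -2.7600
  SO₂ term: 1.77·53.7^0.52·exp(0.02·59-2.7600) = 2.893
  Sd branch = 0.102·Sd^0.62·e^(0.033·RH+0.04·T) = 24.59 μm/a
  r_corr = 2.893 + 24.59 = 27.49 μm/a
Convert to mass loss: 27.49 μm/a × 7.85 g/cm³ = 215.8 g·m⁻²·a⁻¹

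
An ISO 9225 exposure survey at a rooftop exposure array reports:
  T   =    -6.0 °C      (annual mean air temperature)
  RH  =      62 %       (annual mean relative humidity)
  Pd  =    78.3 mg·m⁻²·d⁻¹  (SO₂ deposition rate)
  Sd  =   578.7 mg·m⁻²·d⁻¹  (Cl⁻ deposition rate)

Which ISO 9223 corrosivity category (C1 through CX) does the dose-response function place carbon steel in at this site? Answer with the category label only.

carbon steel: temperature factor f = +0.150·(-16.0) = -2.4000
  sulphur-dioxide contribution → 5.357 μm/a
  chloride contribution → 32.04 μm/a
  total first-year rate 37.39 μm/a
ISO 9223 Table 2 (carbon steel): 25 < 37.4 ≤ 50 μm/a ⇒ C3

C3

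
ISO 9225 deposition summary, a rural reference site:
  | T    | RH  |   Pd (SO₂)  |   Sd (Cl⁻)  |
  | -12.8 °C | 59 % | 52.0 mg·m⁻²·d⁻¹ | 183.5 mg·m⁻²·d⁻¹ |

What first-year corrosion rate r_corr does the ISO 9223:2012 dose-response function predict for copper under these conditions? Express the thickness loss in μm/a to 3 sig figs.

copper: temperature factor f = +0.126·(-22.8) = -2.8728
  SO₂ term: 0.0053·52.0^0.26·exp(0.059·59-2.8728) = 0.0272
  Sd branch = 0.01025·Sd^0.27·e^(0.036·RH+0.049·T) = 0.187 μm/a
  sum: 0.0272 + 0.187 → r_corr = 0.2143 μm/a

r_corr = 0.214 μm/a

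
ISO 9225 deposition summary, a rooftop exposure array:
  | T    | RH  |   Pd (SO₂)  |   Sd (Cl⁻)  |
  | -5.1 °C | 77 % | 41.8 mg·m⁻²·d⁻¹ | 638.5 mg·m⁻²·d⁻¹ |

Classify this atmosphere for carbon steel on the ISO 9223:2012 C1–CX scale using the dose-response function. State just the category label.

carbon steel: T≤10 °C ⇒ hinge +0.150·(-5.1−10) = -2.2650
  SO₂ term: 1.77·41.8^0.52·exp(0.02·77-2.2650) = 5.972
  Cl⁻ term: 0.102·638.5^0.62·exp(0.033·77+0.04·-5.1) = 57.91
  sum: 5.972 + 57.91 → r_corr = 63.88 μm/a
ISO 9223 Table 2 (carbon steel): 50 < 63.9 ≤ 80 μm/a ⇒ C4

C4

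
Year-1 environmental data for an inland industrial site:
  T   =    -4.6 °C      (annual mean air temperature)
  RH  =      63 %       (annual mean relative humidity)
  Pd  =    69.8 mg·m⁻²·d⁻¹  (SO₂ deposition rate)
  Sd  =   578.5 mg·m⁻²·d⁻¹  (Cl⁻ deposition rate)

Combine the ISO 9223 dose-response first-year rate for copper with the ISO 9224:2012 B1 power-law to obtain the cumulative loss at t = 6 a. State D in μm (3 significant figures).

copper: temperature factor f = +0.126·(-14.6) = -1.8396
  SO₂ term: 0.0053·69.8^0.26·exp(0.059·63-1.8396) = 0.1045
  Sd branch = 0.01025·Sd^0.27·e^(0.036·RH+0.049·T) = 0.4402 μm/a
  sum: 0.1045 + 0.4402 → r_corr = 0.5447 μm/a
Power-law: D(6) = r_corr · 6^0.667
  D(6) = 0.5447 × 6^0.667 = 0.5447 × 3.304 = 1.8 μm

D(6) = 1.80 μm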